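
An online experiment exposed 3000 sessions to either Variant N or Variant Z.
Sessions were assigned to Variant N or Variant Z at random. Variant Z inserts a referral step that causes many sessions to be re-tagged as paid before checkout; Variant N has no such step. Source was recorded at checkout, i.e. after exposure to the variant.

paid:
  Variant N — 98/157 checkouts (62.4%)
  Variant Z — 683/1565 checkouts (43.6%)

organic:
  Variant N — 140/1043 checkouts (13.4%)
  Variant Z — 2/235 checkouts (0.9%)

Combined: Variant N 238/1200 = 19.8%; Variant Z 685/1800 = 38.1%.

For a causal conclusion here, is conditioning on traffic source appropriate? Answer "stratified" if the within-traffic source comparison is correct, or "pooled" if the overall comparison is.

pooled

Variant N is higher inside every traffic source stratum but Variant Z is higher in aggregate. Whether to stratify depends on how traffic source relates to the variant.
Traffic source is downstream of the variant. One should not condition on a consequence of treatment, so the overall rates are the right comparison.
Pooled: Variant N 19.8% vs Variant Z 38.1%; Variant Z is higher overall.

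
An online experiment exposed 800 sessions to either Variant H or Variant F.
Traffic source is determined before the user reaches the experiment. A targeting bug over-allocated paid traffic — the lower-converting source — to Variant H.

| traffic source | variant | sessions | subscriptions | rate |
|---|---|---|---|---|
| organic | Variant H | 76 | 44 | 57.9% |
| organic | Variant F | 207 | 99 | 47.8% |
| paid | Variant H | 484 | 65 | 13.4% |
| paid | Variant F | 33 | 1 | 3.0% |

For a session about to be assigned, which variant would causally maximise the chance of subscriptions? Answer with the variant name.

Variant H

Traffic source differs across variants for reasons unrelated to any effect of the variant itself, and it separately predicts the outcome — a classic confounder. We must compare within traffic source levels.
Within each level — organic: 57.9% vs 47.8%; paid: 13.4% vs 3.0% — Variant H is higher every time.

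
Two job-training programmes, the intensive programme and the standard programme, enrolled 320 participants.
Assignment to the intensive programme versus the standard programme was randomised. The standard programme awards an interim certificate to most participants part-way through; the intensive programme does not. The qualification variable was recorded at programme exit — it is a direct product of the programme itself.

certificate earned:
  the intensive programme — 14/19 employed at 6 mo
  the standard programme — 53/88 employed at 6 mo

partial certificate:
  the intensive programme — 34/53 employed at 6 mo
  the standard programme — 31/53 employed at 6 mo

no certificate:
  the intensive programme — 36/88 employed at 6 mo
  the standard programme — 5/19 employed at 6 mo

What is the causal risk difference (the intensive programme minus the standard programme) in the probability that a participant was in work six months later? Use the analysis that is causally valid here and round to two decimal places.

The stratified and pooled comparisons disagree (the intensive programme wins within each qualification attained during the programme; the standard programme wins overall), so the answer turns on the causal role of qualification attained during the programme.
Qualification attained during the programme is recorded after the programme and is itself shifted by it — it sits on the causal path from programme to outcome. Conditioning on a mediator would strip out part of the effect we want; the pooled comparison gives the total causal effect.
The causal difference is the pooled difference: 0.525 − 0.556 = -0.031.

-0.03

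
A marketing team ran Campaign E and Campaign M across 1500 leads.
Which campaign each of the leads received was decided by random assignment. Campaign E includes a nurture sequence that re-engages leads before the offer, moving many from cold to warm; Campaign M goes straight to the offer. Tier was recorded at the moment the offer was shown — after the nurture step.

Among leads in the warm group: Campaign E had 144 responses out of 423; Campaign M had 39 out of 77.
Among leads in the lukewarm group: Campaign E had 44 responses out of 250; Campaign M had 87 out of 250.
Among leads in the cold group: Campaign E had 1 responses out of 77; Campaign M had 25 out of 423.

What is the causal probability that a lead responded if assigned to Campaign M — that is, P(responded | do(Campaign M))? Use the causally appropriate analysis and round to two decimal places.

0.20

The distribution of engagement tier is itself part of what the campaign does — it is an intermediate outcome. Holding it fixed would remove that part of the effect; the total effect is the pooled difference.
So P(outcome | do(Campaign M)) is just the pooled rate for Campaign M: 151/750 = 0.201.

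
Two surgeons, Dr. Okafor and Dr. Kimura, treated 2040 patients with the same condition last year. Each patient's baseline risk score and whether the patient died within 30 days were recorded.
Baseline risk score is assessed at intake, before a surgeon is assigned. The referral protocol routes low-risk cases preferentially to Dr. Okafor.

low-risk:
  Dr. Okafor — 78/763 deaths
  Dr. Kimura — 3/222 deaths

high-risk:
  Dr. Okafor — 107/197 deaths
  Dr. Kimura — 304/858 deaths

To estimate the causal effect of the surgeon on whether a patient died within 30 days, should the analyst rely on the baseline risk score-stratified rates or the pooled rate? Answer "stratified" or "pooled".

stratified

The imbalance in baseline risk score arose from how patients were allocated, not from anything the surgeon did; and baseline risk score independently affects the outcome. The pooled gap is confounded — condition on baseline risk score.
Within each level — low-risk: 10.2% vs 1.4%; high-risk: 54.3% vs 35.4% — Dr. Kimura is lower every time.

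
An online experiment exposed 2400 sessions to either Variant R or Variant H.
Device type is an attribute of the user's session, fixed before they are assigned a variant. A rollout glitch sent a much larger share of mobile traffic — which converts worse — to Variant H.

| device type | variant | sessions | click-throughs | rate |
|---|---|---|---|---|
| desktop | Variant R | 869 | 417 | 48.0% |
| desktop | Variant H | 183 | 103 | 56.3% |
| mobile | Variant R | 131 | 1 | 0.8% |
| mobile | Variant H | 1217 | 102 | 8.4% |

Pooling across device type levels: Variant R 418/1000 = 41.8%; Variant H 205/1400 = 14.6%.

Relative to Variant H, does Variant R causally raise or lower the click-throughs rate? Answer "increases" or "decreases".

decreases

Variant H is higher inside every device type stratum but Variant R is higher in aggregate. Whether to stratify depends on how device type relates to the variant.
Device type satisfies the back-door criterion: it is not a descendant of the variant, and it blocks the spurious path from variant to outcome. Adjusting for it (i.e., using the within-device type rates) gives the causal effect.
Within each level — desktop: 48.0% vs 56.3%; mobile: 0.8% vs 8.4% — Variant H is higher every time.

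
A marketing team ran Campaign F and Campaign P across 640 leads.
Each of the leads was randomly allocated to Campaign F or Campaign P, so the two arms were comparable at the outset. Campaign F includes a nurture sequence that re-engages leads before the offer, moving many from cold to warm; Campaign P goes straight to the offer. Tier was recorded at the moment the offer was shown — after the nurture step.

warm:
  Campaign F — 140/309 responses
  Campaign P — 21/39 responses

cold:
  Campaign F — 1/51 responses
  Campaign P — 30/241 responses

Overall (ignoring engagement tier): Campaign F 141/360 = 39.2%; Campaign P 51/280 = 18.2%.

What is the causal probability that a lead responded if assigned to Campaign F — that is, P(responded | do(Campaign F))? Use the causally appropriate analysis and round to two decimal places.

0.39

Campaign P is higher inside every engagement tier stratum but Campaign F is higher in aggregate. Whether to stratify depends on how engagement tier relates to the campaign.
Engagement tier lies on the pathway campaign → engagement tier → outcome, so adjusting for it blocks the indirect effect. For the total causal effect of campaign, use the unadjusted pooled rates.
So P(outcome | do(Campaign F)) is just the pooled rate for Campaign F: 141/360 = 0.392.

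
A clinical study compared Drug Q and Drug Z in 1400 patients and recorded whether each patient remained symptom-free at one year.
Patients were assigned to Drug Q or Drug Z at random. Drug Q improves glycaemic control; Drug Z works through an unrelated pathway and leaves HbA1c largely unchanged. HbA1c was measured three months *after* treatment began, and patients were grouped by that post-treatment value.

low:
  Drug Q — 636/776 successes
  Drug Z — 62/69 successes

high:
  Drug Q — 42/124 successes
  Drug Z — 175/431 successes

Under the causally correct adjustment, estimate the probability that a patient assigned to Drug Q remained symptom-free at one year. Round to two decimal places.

The distribution of HbA1c is itself part of what the drug does — it is an intermediate outcome. Holding it fixed would remove that part of the effect; the total effect is the pooled difference.
So P(outcome | do(Drug Q)) is just the pooled rate for Drug Q: 678/900 = 0.753.

0.75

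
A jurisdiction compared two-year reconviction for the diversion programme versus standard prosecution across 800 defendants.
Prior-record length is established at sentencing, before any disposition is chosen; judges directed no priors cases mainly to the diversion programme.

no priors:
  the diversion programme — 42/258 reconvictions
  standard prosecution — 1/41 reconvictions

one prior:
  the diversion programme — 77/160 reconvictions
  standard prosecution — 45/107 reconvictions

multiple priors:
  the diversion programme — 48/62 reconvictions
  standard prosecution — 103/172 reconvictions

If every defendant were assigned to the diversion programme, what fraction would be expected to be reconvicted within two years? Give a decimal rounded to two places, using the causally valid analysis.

0.45

Within every prior-record length level standard prosecution has the lower rate, yet pooled the diversion programme does — Simpson's reversal.
Prior-record length satisfies the back-door criterion: it is not a descendant of the disposition, and it blocks the spurious path from disposition to outcome. Adjusting for it (i.e., using the within-prior-record length rates) gives the causal effect.
Standardising the diversion programme to the population prior-record length mix: 0.374·42/258 + 0.334·77/160 + 0.292·48/62 = 0.448.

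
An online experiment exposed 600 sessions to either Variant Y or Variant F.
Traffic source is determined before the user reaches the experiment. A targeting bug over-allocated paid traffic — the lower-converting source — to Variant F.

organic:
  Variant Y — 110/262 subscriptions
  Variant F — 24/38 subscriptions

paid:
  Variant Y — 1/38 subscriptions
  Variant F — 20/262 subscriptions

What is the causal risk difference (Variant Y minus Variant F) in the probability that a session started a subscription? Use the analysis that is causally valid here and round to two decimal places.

Here traffic source is a common cause — it drives both which variant a case falls under and the outcome. The crude comparison mixes populations; the stratum-specific rates are the causally relevant ones.
Adjusting over the population distribution of traffic source: 0.500·(0.420−0.632) + 0.500·(0.026−0.076) = -0.131.

-0.13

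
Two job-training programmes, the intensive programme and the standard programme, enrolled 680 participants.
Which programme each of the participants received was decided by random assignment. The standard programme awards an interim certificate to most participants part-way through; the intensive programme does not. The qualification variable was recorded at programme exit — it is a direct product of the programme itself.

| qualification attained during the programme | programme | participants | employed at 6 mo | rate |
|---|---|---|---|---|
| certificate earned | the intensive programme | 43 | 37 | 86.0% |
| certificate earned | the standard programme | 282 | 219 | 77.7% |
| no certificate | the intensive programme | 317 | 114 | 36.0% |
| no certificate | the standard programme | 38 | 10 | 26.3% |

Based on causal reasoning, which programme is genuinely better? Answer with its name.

The qualification attained during the programme-specific comparison favours the intensive programme throughout, but the pooled figures favour the standard programme. The question is whether to condition on qualification attained during the programme.
Qualification attained during the programme here is a post-treatment variable shaped by the programme; conditioning on it would introduce bias rather than remove it. The overall comparison is the causal one.
Pooled: the intensive programme 41.9% vs the standard programme 71.6%; the standard programme is higher overall.

the standard programme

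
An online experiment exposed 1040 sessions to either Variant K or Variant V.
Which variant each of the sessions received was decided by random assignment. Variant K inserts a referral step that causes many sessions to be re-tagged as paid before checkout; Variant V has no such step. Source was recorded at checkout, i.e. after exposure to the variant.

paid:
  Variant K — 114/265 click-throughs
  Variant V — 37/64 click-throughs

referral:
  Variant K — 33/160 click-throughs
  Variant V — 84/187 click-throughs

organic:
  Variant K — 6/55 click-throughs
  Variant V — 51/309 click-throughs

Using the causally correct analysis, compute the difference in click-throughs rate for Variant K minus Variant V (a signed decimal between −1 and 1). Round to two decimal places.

+0.01

The distribution of traffic source is itself part of what the variant does — it is an intermediate outcome. Holding it fixed would remove that part of the effect; the total effect is the pooled difference.
The causal difference is the pooled difference: 0.319 − 0.307 = +0.012.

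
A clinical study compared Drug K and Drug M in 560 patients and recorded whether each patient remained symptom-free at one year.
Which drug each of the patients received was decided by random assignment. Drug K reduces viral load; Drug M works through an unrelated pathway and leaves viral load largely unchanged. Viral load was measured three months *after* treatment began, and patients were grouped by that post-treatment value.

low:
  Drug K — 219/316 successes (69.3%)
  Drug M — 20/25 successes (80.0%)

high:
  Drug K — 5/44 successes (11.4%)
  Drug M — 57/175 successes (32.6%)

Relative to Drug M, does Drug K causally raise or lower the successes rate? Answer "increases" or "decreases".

Stratifying would compare drugs among patients the drugs themselves sorted into viral load groups — a form of selection on an intermediate. The unconditioned pooled rates give the total causal effect.
Pooled: Drug K 62.2% vs Drug M 38.5%; Drug K is higher overall.

increases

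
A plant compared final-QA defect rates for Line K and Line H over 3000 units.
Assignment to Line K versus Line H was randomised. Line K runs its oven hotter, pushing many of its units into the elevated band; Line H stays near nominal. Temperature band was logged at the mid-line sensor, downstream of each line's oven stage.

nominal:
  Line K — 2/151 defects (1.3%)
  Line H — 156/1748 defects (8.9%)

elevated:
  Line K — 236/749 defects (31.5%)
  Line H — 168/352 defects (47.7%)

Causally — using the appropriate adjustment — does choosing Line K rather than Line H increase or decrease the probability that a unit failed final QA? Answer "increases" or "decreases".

increases

Within every in-process temperature band level Line K has the lower rate, yet pooled Line H does — Simpson's reversal.
In-process temperature band lies on the pathway line → in-process temperature band → outcome, so adjusting for it blocks the indirect effect. For the total causal effect of line, use the unadjusted pooled rates.
Pooled: Line K 26.4% vs Line H 15.4%; Line H is lower overall.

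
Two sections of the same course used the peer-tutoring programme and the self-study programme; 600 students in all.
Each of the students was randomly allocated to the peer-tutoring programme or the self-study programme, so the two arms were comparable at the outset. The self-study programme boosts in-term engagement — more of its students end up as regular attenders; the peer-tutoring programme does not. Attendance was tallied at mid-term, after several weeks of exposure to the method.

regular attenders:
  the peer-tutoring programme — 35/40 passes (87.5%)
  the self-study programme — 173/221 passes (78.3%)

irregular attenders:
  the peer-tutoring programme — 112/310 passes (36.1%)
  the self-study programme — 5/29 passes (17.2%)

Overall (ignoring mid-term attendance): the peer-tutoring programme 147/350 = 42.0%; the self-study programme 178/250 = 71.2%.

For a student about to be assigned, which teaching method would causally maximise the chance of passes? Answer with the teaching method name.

the self-study programme

the peer-tutoring programme is higher inside every mid-term attendance stratum but the self-study programme is higher in aggregate. Whether to stratify depends on how mid-term attendance relates to the teaching method.
Mid-term attendance here is a post-treatment variable shaped by the teaching method; conditioning on it would introduce bias rather than remove it. The overall comparison is the causal one.
Pooled: the peer-tutoring programme 42.0% vs the self-study programme 71.2%; the self-study programme is higher overall.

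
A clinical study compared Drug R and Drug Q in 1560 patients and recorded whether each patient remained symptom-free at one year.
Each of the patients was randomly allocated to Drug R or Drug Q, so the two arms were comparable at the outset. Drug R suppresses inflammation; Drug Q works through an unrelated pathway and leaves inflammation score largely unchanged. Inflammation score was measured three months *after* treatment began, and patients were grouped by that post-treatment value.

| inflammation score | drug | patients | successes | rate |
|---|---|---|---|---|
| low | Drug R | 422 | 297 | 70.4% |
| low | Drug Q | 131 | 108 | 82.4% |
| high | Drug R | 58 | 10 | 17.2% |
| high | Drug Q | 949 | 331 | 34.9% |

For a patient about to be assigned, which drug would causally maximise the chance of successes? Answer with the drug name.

Because the drug influences inflammation score, inflammation score is a post-treatment mediator, not a confounder. Stratifying on it would bias the estimate; the causal effect is the crude pooled difference.
Pooled: Drug R 64.0% vs Drug Q 40.6%; Drug R is higher overall.

Drug R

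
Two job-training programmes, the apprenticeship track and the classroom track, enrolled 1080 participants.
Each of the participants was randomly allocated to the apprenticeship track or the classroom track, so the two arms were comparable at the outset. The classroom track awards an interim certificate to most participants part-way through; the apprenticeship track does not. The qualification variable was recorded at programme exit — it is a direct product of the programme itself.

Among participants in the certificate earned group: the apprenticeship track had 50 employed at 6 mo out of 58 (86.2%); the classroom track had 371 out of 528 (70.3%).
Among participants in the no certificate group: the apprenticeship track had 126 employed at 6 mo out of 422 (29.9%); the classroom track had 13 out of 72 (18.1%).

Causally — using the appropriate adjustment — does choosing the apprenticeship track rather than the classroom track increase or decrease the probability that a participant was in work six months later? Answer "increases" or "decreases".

decreases

The qualification attained during the programme-specific comparison favours the apprenticeship track throughout, but the pooled figures favour the classroom track. The question is whether to condition on qualification attained during the programme.
Qualification attained during the programme is recorded after the programme and is itself shifted by it — it sits on the causal path from programme to outcome. Conditioning on a mediator would strip out part of the effect we want; the pooled comparison gives the total causal effect.
Pooled: the apprenticeship track 36.7% vs the classroom track 64.0%; the classroom track is higher overall.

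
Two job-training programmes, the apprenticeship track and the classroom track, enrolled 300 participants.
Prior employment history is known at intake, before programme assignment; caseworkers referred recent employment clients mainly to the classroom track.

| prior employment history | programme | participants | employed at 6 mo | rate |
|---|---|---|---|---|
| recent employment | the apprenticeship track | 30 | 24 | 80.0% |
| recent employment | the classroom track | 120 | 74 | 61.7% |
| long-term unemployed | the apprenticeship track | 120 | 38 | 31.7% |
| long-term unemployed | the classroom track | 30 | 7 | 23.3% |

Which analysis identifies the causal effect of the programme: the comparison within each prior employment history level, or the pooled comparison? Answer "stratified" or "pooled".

stratified

The imbalance in prior employment history arose from how participants were allocated, not from anything the programme did; and prior employment history independently affects the outcome. The pooled gap is confounded — condition on prior employment history.
Within each level — recent employment: 80.0% vs 61.7%; long-term unemployed: 31.7% vs 23.3% — the apprenticeship track is higher every time.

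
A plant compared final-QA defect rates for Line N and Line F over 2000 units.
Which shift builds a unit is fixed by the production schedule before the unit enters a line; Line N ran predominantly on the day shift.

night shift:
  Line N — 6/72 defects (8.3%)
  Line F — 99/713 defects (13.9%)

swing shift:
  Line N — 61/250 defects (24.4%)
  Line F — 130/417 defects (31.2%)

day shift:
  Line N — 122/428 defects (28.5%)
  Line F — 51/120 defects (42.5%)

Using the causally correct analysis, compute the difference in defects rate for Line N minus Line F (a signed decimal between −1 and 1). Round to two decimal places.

-0.08

The shift-specific comparison favours Line N throughout, but the pooled figures favour Line F. The question is whether to condition on shift.
Since shift is a pre-existing factor (not a product of the line) and it affects the outcome on its own, it is a confounder. The stratified rates, not the pooled rate, identify the causal effect.
Adjusting over the population distribution of shift: 0.393·(0.083−0.139) + 0.334·(0.244−0.312) + 0.274·(0.285−0.425) = -0.083.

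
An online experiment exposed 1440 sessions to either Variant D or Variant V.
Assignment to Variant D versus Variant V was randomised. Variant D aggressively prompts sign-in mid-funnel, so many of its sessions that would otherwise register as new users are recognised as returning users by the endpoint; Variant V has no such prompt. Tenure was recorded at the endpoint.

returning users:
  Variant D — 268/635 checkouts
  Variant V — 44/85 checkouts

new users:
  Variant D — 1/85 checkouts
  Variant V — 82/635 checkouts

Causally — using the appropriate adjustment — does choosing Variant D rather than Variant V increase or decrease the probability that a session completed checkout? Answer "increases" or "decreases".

User tenure here is a post-treatment variable shaped by the variant; conditioning on it would introduce bias rather than remove it. The overall comparison is the causal one.
Pooled: Variant D 37.4% vs Variant V 17.5%; Variant D is higher overall.

increases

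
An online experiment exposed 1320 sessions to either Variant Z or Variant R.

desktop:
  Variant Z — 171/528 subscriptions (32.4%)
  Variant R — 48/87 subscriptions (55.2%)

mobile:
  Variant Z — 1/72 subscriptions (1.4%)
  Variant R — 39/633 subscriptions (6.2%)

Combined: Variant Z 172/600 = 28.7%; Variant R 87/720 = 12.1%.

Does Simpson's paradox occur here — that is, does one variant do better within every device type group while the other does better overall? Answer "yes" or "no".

Within each device type level (desktop 32.4% vs 55.2%; mobile 1.4% vs 6.2%), Variant R has the higher rate every time. Pooled: 28.7% vs 12.1% — Variant Z has the higher rate overall. The two comparisons disagree.

yes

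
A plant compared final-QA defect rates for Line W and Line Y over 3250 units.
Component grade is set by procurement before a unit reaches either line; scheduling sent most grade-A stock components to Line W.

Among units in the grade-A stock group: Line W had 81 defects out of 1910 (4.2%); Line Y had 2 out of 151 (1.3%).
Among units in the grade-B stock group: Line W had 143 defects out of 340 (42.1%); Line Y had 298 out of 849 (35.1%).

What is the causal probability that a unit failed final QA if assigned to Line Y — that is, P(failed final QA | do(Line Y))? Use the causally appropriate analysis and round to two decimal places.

0.14

Nothing the line does changes component grade; the imbalance is an allocation artefact. With component grade also predicting the outcome, the pooled figure is confounded, and the within-stratum comparison is the causal one.
Standardising Line Y to the population component grade mix: 0.634·2/151 + 0.366·298/849 = 0.137.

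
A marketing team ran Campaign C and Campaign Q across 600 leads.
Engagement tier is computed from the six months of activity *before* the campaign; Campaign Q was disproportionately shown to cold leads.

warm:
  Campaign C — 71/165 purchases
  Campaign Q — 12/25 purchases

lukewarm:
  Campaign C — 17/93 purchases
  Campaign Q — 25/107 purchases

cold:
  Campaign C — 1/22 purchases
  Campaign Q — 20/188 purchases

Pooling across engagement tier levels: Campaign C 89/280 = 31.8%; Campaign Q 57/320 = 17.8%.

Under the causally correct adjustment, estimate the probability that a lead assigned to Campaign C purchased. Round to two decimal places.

The engagement tier-specific comparison favours Campaign Q throughout, but the pooled figures favour Campaign C. The question is whether to condition on engagement tier.
The imbalance in engagement tier arose from how leads were allocated, not from anything the campaign did; and engagement tier independently affects the outcome. The pooled gap is confounded — condition on engagement tier.
Standardising Campaign C to the population engagement tier mix: 0.317·71/165 + 0.333·17/93 + 0.350·1/22 = 0.213.

0.21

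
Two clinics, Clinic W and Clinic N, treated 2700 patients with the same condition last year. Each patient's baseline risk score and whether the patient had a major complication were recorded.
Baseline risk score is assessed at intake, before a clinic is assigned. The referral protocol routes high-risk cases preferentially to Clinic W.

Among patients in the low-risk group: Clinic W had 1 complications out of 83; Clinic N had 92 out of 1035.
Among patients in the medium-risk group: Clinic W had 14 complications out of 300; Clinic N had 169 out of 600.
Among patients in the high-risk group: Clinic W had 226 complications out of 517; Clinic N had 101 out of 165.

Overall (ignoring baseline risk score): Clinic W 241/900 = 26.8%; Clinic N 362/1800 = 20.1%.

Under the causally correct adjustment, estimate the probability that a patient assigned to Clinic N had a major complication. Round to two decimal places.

0.29

Since baseline risk score is a pre-existing factor (not a product of the clinic) and it affects the outcome on its own, it is a confounder. The stratified rates, not the pooled rate, identify the causal effect.
Standardising Clinic N to the population baseline risk score mix: 0.414·92/1035 + 0.333·169/600 + 0.253·101/165 = 0.285.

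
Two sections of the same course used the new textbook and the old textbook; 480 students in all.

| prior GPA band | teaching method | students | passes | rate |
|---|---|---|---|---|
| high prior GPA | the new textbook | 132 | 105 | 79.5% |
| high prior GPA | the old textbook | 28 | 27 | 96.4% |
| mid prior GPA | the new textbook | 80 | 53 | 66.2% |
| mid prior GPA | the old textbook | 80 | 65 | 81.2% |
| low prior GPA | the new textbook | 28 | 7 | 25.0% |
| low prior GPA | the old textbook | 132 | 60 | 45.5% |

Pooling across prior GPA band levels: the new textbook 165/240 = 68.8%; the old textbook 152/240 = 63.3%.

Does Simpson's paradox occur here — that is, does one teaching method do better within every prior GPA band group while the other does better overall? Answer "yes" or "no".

Within each prior GPA band level (high prior GPA 79.5% vs 96.4%; mid prior GPA 66.2% vs 81.2%; low prior GPA 25.0% vs 45.5%), the old textbook has the higher rate every time. Pooled: 68.8% vs 63.3% — the new textbook has the higher rate overall. The two comparisons disagree.

yes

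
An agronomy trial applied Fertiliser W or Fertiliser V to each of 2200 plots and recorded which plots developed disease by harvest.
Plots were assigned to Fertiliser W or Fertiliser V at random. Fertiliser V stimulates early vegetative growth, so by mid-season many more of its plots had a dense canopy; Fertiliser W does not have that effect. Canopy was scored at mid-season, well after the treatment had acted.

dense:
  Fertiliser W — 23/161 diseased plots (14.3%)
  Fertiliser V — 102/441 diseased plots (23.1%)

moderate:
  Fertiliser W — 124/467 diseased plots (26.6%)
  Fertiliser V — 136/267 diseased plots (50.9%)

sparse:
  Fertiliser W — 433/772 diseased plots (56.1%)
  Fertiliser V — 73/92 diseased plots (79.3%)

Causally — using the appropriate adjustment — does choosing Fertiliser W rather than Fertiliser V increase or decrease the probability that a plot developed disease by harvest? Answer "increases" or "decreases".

Within every mid-season canopy level Fertiliser W has the lower rate, yet pooled Fertiliser V does — Simpson's reversal.
Stratifying would compare fertilisers among plots the fertilisers themselves sorted into mid-season canopy groups — a form of selection on an intermediate. The unconditioned pooled rates give the total causal effect.
Pooled: Fertiliser W 41.4% vs Fertiliser V 38.9%; Fertiliser V is lower overall.

increases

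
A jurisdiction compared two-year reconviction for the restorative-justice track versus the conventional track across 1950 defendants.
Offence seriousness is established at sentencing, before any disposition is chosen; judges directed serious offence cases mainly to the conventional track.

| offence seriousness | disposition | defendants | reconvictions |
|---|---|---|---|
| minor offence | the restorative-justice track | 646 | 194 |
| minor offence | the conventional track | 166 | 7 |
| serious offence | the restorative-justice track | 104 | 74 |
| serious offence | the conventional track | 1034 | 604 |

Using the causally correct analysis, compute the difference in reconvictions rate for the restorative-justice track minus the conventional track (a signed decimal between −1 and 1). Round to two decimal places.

the conventional track is lower inside every offence seriousness stratum but the restorative-justice track is lower in aggregate. Whether to stratify depends on how offence seriousness relates to the disposition.
Offence seriousness differs across dispositions for reasons unrelated to any effect of the disposition itself, and it separately predicts the outcome — a classic confounder. We must compare within offence seriousness levels.
Adjusting over the population distribution of offence seriousness: 0.416·(0.300−0.042) + 0.584·(0.712−0.584) = +0.182.

+0.18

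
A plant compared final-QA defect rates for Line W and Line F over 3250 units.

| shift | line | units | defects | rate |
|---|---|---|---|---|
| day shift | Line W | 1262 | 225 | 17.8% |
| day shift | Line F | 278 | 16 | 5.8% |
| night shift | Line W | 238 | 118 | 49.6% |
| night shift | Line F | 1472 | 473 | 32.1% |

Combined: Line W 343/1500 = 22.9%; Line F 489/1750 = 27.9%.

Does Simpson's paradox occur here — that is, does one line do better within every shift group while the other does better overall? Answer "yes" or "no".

Within each shift level (day shift 17.8% vs 5.8%; night shift 49.6% vs 32.1%), Line F has the lower rate every time. Pooled: 22.9% vs 27.9% — Line W has the lower rate overall. The two comparisons disagree.

yes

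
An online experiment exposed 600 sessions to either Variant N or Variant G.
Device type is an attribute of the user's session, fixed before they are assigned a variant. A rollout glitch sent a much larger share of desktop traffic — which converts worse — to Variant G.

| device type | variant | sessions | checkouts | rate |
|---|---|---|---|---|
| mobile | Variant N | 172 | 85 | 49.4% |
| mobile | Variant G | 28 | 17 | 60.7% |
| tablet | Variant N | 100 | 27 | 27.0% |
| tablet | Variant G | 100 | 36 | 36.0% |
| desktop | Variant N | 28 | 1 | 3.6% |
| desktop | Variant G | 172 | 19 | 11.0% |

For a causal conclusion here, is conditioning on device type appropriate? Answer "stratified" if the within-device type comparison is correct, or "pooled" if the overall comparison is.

stratified

Within every device type level Variant G has the higher rate, yet pooled Variant N does — Simpson's reversal.
Device type satisfies the back-door criterion: it is not a descendant of the variant, and it blocks the spurious path from variant to outcome. Adjusting for it (i.e., using the within-device type rates) gives the causal effect.
Within each level — mobile: 49.4% vs 60.7%; tablet: 27.0% vs 36.0%; desktop: 3.6% vs 11.0% — Variant G is higher every time.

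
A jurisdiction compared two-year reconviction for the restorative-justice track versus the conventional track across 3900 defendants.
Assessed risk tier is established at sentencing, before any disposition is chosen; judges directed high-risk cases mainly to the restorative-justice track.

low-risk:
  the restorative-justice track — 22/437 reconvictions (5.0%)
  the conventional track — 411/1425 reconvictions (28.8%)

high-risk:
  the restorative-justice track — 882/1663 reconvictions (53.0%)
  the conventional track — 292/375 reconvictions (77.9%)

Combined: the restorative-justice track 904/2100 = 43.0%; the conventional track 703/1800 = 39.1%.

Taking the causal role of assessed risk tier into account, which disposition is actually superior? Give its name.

the restorative-justice track

Within every assessed risk tier level the restorative-justice track has the lower rate, yet pooled the conventional track does — Simpson's reversal.
Nothing the disposition does changes assessed risk tier; the imbalance is an allocation artefact. With assessed risk tier also predicting the outcome, the pooled figure is confounded, and the within-stratum comparison is the causal one.
Within each level — low-risk: 5.0% vs 28.8%; high-risk: 53.0% vs 77.9% — the restorative-justice track is lower every time.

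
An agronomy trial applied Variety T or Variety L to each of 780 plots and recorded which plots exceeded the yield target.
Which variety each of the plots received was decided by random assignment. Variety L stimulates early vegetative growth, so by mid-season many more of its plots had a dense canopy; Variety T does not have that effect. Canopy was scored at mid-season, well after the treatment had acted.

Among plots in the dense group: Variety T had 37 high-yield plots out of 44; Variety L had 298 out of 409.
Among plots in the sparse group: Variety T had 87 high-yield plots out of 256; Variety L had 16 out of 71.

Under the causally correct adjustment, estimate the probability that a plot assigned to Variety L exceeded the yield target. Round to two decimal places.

0.65

Within every mid-season canopy level Variety T has the higher rate, yet pooled Variety L does — Simpson's reversal.
Mid-season canopy is downstream of the variety. One should not condition on a consequence of treatment, so the overall rates are the right comparison.
So P(outcome | do(Variety L)) is just the pooled rate for Variety L: 314/480 = 0.654.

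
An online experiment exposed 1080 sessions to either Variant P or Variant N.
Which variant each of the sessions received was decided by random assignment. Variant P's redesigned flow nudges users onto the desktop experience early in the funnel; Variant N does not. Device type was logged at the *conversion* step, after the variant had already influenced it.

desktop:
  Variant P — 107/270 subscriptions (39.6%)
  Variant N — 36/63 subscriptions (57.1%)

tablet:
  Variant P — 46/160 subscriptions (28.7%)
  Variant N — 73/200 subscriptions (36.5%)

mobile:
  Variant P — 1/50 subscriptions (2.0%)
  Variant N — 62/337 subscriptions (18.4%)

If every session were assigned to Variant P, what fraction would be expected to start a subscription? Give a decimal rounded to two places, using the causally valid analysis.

0.32

The stratified and pooled comparisons disagree (Variant N wins within each device type; Variant P wins overall), so the answer turns on the causal role of device type.
Stratifying would compare variants among sessions the variants themselves sorted into device type groups — a form of selection on an intermediate. The unconditioned pooled rates give the total causal effect.
So P(outcome | do(Variant P)) is just the pooled rate for Variant P: 154/480 = 0.321.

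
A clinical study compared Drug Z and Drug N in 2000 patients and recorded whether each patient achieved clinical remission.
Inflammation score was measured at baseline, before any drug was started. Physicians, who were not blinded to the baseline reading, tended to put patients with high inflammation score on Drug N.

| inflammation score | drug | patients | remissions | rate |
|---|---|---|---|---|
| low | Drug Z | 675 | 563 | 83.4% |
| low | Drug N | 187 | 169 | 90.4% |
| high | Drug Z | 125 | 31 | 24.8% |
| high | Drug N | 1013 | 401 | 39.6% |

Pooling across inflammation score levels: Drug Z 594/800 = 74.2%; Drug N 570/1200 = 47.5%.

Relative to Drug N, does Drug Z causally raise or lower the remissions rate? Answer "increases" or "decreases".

decreases

The inflammation score-specific comparison favours Drug N throughout, but the pooled figures favour Drug Z. The question is whether to condition on inflammation score.
Inflammation score is set before the drug has any effect — it is not caused by the drug — and it independently drives the outcome. That makes it a confounder, so the causal comparison is within inflammation score levels.
Within each level — low: 83.4% vs 90.4%; high: 24.8% vs 39.6% — Drug N is higher every time.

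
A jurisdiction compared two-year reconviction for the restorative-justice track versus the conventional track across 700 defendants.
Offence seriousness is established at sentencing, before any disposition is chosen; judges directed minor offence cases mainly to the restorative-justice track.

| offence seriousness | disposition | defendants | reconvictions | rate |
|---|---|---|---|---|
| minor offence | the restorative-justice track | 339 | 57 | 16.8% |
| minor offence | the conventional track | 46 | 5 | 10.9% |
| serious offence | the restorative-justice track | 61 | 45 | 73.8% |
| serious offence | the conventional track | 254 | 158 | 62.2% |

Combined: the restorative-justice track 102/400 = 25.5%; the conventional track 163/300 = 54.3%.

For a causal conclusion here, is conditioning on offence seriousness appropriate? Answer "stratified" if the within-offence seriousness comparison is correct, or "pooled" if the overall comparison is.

Offence seriousness satisfies the back-door criterion: it is not a descendant of the disposition, and it blocks the spurious path from disposition to outcome. Adjusting for it (i.e., using the within-offence seriousness rates) gives the causal effect.
Within each level — minor offence: 16.8% vs 10.9%; serious offence: 73.8% vs 62.2% — the conventional track is lower every time.

stratified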